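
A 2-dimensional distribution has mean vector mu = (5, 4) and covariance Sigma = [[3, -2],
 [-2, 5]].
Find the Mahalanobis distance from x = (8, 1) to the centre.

Step 1 — centre the observation: (x - mu) = (3, -3).

Step 2 — invert Sigma. det(Sigma) = 3·5 - (-2)² = 11.
  Sigma^{-1} = (1/det) · [[d, -b], [-b, a]] = [[0.4545, 0.1818],
 [0.1818, 0.2727]].

Step 3 — form the quadratic (x - mu)^T · Sigma^{-1} · (x - mu):
  Sigma^{-1} · (x - mu) = (0.8182, -0.2727).
  (x - mu)^T · [Sigma^{-1} · (x - mu)] = (3)·(0.8182) + (-3)·(-0.2727) = 3.2727.

Step 4 — take square root: d = √(3.2727) ≈ 1.8091.

d(x, mu) = √(3.2727) ≈ 1.8091


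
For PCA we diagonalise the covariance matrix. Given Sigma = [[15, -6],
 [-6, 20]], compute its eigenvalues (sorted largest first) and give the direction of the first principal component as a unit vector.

Step 1 — characteristic polynomial of 2×2 Sigma:
  det(Sigma - λI) = λ² - trace · λ + det = 0.
  trace = 15 + 20 = 35, det = 15·20 - (-6)² = 264.
Step 2 — discriminant:
  Δ = trace² - 4·det = 1225 - 1056 = 169.
Step 3 — eigenvalues:
  λ = (trace ± √Δ)/2 = (35 ± 13)/2,
  λ_1 = 24,  λ_2 = 11.

Step 4 — unit eigenvector for λ_1: solve (Sigma - λ_1 I)v = 0. First row:
  (15 - 24)·v_x + (-6)·v_y = 0, i.e. (-9)·v_x + (-6)·v_y = 0,
  so v ∝ (b, λ_1 - a) = (-6, 9); multiply by -1 so the first entry is positive: u = (6, -9).
  ||u|| = √((6)² + (-9)²) = √(117) ≈ 10.8167,
  v_1 = u/||u|| ≈ (0.5547, -0.8321) (||v_1|| = 1).

λ_1 = 24,  λ_2 = 11;  v_1 ≈ (0.5547, -0.8321)


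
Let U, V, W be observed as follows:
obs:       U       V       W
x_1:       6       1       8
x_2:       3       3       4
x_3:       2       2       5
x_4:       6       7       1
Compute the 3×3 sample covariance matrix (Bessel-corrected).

Step 1 — column means:
  mean(U) = (6 + 3 + 2 + 6) / 4 = 17/4 = 4.25
  mean(V) = (1 + 3 + 2 + 7) / 4 = 13/4 = 3.25
  mean(W) = (8 + 4 + 5 + 1) / 4 = 18/4 = 4.5

Step 2 — sample covariance S[i,j] = (1/(n-1)) · Σ_k (x_{k,i} - mean_i) · (x_{k,j} - mean_j), with n-1 = 3.
  S[U,U] = ((1.75)·(1.75) + (-1.25)·(-1.25) + (-2.25)·(-2.25) + (1.75)·(1.75)) / 3 = 12.75/3 = 4.25
  S[U,V] = ((1.75)·(-2.25) + (-1.25)·(-0.25) + (-2.25)·(-1.25) + (1.75)·(3.75)) / 3 = 5.75/3 = 1.9167
  S[U,W] = ((1.75)·(3.5) + (-1.25)·(-0.5) + (-2.25)·(0.5) + (1.75)·(-3.5)) / 3 = -0.5/3 = -0.1667
  S[V,V] = ((-2.25)·(-2.25) + (-0.25)·(-0.25) + (-1.25)·(-1.25) + (3.75)·(3.75)) / 3 = 20.75/3 = 6.9167
  S[V,W] = ((-2.25)·(3.5) + (-0.25)·(-0.5) + (-1.25)·(0.5) + (3.75)·(-3.5)) / 3 = -21.5/3 = -7.1667
  S[W,W] = ((3.5)·(3.5) + (-0.5)·(-0.5) + (0.5)·(0.5) + (-3.5)·(-3.5)) / 3 = 25/3 = 8.3333

S is symmetric (S[j,i] = S[i,j]). Assembling:

S = [[4.25, 1.9167, -0.1667],
 [1.9167, 6.9167, -7.1667],
 [-0.1667, -7.1667, 8.3333]]


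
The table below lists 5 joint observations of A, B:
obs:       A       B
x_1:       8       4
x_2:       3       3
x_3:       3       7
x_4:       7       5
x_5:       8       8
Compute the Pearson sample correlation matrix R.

Step 1 — column means:
  mean(A) = (8 + 3 + 3 + 7 + 8) / 5 = 29/5 = 5.8
  mean(B) = (4 + 3 + 7 + 5 + 8) / 5 = 27/5 = 5.4

Step 2 — sample variances and covariances s[i,j] = (1/(n-1)) · Σ_k (x_{k,i} - mean_i) · (x_{k,j} - mean_j), with n-1 = 4:
  s[A,A] = ((2.2)·(2.2) + (-2.8)·(-2.8) + (-2.8)·(-2.8) + (1.2)·(1.2) + (2.2)·(2.2)) / 4 = 26.8/4 = 6.7
  s[A,B] = ((2.2)·(-1.4) + (-2.8)·(-2.4) + (-2.8)·(1.6) + (1.2)·(-0.4) + (2.2)·(2.6)) / 4 = 4.4/4 = 1.1
  s[B,B] = ((-1.4)·(-1.4) + (-2.4)·(-2.4) + (1.6)·(1.6) + (-0.4)·(-0.4) + (2.6)·(2.6)) / 4 = 17.2/4 = 4.3
  Sample standard deviations s_i = √(s[i,i]):
  s(A) = √(6.7) = 2.5884
  s(B) = √(4.3) = 2.0736

Step 3 — r_{ij} = s_{ij} / (s_i · s_j):
  r[A,A] = 1 (diagonal).
  r[A,B] = 1.1 / (2.5884 · 2.0736) = 1.1 / 5.3675 = 0.2049
  r[B,B] = 1 (diagonal).

R is symmetric with unit diagonal. Assembling:

R = [[1, 0.2049],
 [0.2049, 1]]


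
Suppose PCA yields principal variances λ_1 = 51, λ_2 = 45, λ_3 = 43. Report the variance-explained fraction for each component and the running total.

Step 1 — total variance = trace(Sigma) = Σ λ_i = 51 + 45 + 43 = 139.

Step 2 — fraction explained by component i = λ_i / Σ λ:
  PC1: 51/139 = 0.3669
  PC2: 45/139 = 0.3237
  PC3: 43/139 = 0.3094

Step 3 — cumulative fraction after k components = (λ_1 + ... + λ_k) / Σ λ:
  k = 1: 51/139 = 0.3669
  k = 2: (51 + 45)/139 = 96/139 = 0.6906
  k = 3: (51 + 45 + 43)/139 = 139/139 = 1

Summary (fraction, with percent):

explained: PC1 0.3669 (36.69%), PC2 0.3237 (32.37%), PC3 0.3094 (30.94%);  cumulative: 0.3669, 0.6906, 1


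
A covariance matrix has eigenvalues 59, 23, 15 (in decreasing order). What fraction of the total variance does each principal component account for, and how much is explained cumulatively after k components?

Step 1 — total variance = trace(Sigma) = Σ λ_i = 59 + 23 + 15 = 97.

Step 2 — fraction explained by component i = λ_i / Σ λ:
  PC1: 59/97 = 0.6082
  PC2: 23/97 = 0.2371
  PC3: 15/97 = 0.1546

Step 3 — cumulative fraction after k components = (λ_1 + ... + λ_k) / Σ λ:
  k = 1: 59/97 = 0.6082
  k = 2: (59 + 23)/97 = 82/97 = 0.8454
  k = 3: (59 + 23 + 15)/97 = 97/97 = 1

Summary (fraction, with percent):

explained: PC1 0.6082 (60.82%), PC2 0.2371 (23.71%), PC3 0.1546 (15.46%);  cumulative: 0.6082, 0.8454, 1


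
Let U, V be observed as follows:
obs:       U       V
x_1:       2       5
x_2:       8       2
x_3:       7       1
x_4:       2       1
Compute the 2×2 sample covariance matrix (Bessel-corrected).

Step 1 — column means:
  mean(U) = (2 + 8 + 7 + 2) / 4 = 19/4 = 4.75
  mean(V) = (5 + 2 + 1 + 1) / 4 = 9/4 = 2.25

Step 2 — sample covariance S[i,j] = (1/(n-1)) · Σ_k (x_{k,i} - mean_i) · (x_{k,j} - mean_j), with n-1 = 3.
  S[U,U] = ((-2.75)·(-2.75) + (3.25)·(3.25) + (2.25)·(2.25) + (-2.75)·(-2.75)) / 3 = 30.75/3 = 10.25
  S[U,V] = ((-2.75)·(2.75) + (3.25)·(-0.25) + (2.25)·(-1.25) + (-2.75)·(-1.25)) / 3 = -7.75/3 = -2.5833
  S[V,V] = ((2.75)·(2.75) + (-0.25)·(-0.25) + (-1.25)·(-1.25) + (-1.25)·(-1.25)) / 3 = 10.75/3 = 3.5833

S is symmetric (S[j,i] = S[i,j]). Assembling:

S = [[10.25, -2.5833],
 [-2.5833, 3.5833]]


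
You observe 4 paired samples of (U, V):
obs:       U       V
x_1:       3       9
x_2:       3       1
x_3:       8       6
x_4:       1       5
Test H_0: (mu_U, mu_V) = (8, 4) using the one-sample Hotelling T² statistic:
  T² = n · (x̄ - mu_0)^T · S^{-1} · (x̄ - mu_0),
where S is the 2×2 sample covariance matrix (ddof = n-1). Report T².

Step 1 — sample mean vector:
  mean(U) = (3 + 3 + 8 + 1) / 4 = 15/4 = 3.75
  mean(V) = (9 + 1 + 6 + 5) / 4 = 21/4 = 5.25
  x̄ = (3.75, 5.25),  deviation x̄ - mu_0 = (3.75, 5.25) - (8, 4) = (-4.25, 1.25).

Step 2 — sample covariance matrix, S[i,j] = (1/(n-1)) · Σ_k (x_{k,i} - mean_i) · (x_{k,j} - mean_j), divisor n-1 = 3:
  S[U,U] = ((-0.75)·(-0.75) + (-0.75)·(-0.75) + (4.25)·(4.25) + (-2.75)·(-2.75)) / 3 = 26.75/3 = 8.9167
  S[U,V] = ((-0.75)·(3.75) + (-0.75)·(-4.25) + (4.25)·(0.75) + (-2.75)·(-0.25)) / 3 = 4.25/3 = 1.4167
  S[V,V] = ((3.75)·(3.75) + (-4.25)·(-4.25) + (0.75)·(0.75) + (-0.25)·(-0.25)) / 3 = 32.75/3 = 10.9167
  S = [[8.9167, 1.4167],
 [1.4167, 10.9167]].

Step 3 — invert S. det(S) = 8.9167·10.9167 - (1.4167)² = 95.3333.
  S^{-1} = (1/det) · [[d, -b], [-b, a]] = [[0.1145, -0.0149],
 [-0.0149, 0.0935]].

Step 4 — quadratic form (x̄ - mu_0)^T · S^{-1} · (x̄ - mu_0):
  S^{-1} · (x̄ - mu_0) = (-0.5052, 0.1801),
  (x̄ - mu_0)^T · [...] = (-4.25)·(-0.5052) + (1.25)·(0.1801) = 2.3724.

Step 5 — scale by n: T² = 4 · 2.3724 = 9.4895.

T² ≈ 9.4895


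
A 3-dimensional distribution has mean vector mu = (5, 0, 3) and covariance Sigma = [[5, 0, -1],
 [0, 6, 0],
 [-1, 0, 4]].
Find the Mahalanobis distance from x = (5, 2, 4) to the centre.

Step 1 — centre the observation: (x - mu) = (0, 2, 1).

Step 2 — invert Sigma (cofactor / det for 3×3, or solve directly):
  Sigma^{-1} = [[0.2105, 0, 0.0526],
 [0, 0.1667, 0],
 [0.0526, 0, 0.2632]].

Step 3 — form the quadratic (x - mu)^T · Sigma^{-1} · (x - mu):
  Sigma^{-1} · (x - mu) = (0.0526, 0.3333, 0.2632).
  (x - mu)^T · [Sigma^{-1} · (x - mu)] = (0)·(0.0526) + (2)·(0.3333) + (1)·(0.2632) = 0.9298.

Step 4 — take square root: d = √(0.9298) ≈ 0.9643.

d(x, mu) = √(0.9298) ≈ 0.9643


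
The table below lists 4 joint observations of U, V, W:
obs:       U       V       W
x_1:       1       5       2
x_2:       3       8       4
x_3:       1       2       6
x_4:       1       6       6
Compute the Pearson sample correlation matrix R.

Step 1 — column means:
  mean(U) = (1 + 3 + 1 + 1) / 4 = 6/4 = 1.5
  mean(V) = (5 + 8 + 2 + 6) / 4 = 21/4 = 5.25
  mean(W) = (2 + 4 + 6 + 6) / 4 = 18/4 = 4.5

Step 2 — sample variances and covariances s[i,j] = (1/(n-1)) · Σ_k (x_{k,i} - mean_i) · (x_{k,j} - mean_j), with n-1 = 3:
  s[U,U] = ((-0.5)·(-0.5) + (1.5)·(1.5) + (-0.5)·(-0.5) + (-0.5)·(-0.5)) / 3 = 3/3 = 1
  s[U,V] = ((-0.5)·(-0.25) + (1.5)·(2.75) + (-0.5)·(-3.25) + (-0.5)·(0.75)) / 3 = 5.5/3 = 1.8333
  s[U,W] = ((-0.5)·(-2.5) + (1.5)·(-0.5) + (-0.5)·(1.5) + (-0.5)·(1.5)) / 3 = -1/3 = -0.3333
  s[V,V] = ((-0.25)·(-0.25) + (2.75)·(2.75) + (-3.25)·(-3.25) + (0.75)·(0.75)) / 3 = 18.75/3 = 6.25
  s[V,W] = ((-0.25)·(-2.5) + (2.75)·(-0.5) + (-3.25)·(1.5) + (0.75)·(1.5)) / 3 = -4.5/3 = -1.5
  s[W,W] = ((-2.5)·(-2.5) + (-0.5)·(-0.5) + (1.5)·(1.5) + (1.5)·(1.5)) / 3 = 11/3 = 3.6667
  Sample standard deviations s_i = √(s[i,i]):
  s(U) = √(1) = 1
  s(V) = √(6.25) = 2.5
  s(W) = √(3.6667) = 1.9149

Step 3 — r_{ij} = s_{ij} / (s_i · s_j):
  r[U,U] = 1 (diagonal).
  r[U,V] = 1.8333 / (1 · 2.5) = 1.8333 / 2.5 = 0.7333
  r[U,W] = -0.3333 / (1 · 1.9149) = -0.3333 / 1.9149 = -0.1741
  r[V,V] = 1 (diagonal).
  r[V,W] = -1.5 / (2.5 · 1.9149) = -1.5 / 4.7871 = -0.3133
  r[W,W] = 1 (diagonal).

R is symmetric with unit diagonal. Assembling:

R = [[1, 0.7333, -0.1741],
 [0.7333, 1, -0.3133],
 [-0.1741, -0.3133, 1]]


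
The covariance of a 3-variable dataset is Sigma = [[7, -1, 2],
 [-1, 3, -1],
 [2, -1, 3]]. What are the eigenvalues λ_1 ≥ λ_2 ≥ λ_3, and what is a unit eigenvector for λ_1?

Step 1 — characteristic polynomial p(λ) = det(λI - Sigma) = λ³ - tr·λ² + c_1·λ - det, where tr = trace, c_1 = sum of the principal 2×2 minors, det = det(Sigma):
  tr = 7 + 3 + 3 = 13,
  c_1 = (7·3 - (-1)²) + (7·3 - (2)²) + (3·3 - (-1)²) = 20 + 17 + 8 = 45,
  det = 7·(3·3 - (-1)²) - (-1)·((-1)·3 - (-1)·(2)) + (2)·((-1)·(-1) - 3·(2)) = 7·(8) - (-1)·(-1) + (2)·(-5) = 45.
  So p(λ) = λ³ - 13λ² + 45λ - 45.
Step 2 — look for an integer root (rational root theorem: any rational root is an integer divisor of 45). Testing λ = 3:
  p(3) = 27 - 117 + 135 - 45 = 0  ✓
  Dividing out (λ - 3): p(λ) = (λ - 3)(λ² - 10λ + 15).
Step 3 — remaining eigenvalues from the quadratic λ² - 10λ + 15 = 0:
  Δ = 10² - 4·15 = 100 - 60 = 40,  λ = (10 ± √40)/2 = (10 ± 6.3246)/2 ≈ 8.1623 or 1.8377.
  Sorted: λ_1 = 8.1623,  λ_2 = 3,  λ_3 = 1.8377  (check: sum = 13 = tr ✓).

Step 4 — unit eigenvector for λ_1 ≈ 8.1623: v spans the null space of (Sigma - λ_1 I), whose rows are
  r_1 = (-1.1623, -1, 2),  r_2 = (-1, -5.1623, -1),  r_3 = (2, -1, -5.1623).
  v is orthogonal to every row, so take v ∝ r_1 × r_2 = ((-1)·(-1) - (2)·(-5.1623), (2)·(-1) - (-1.1623)·(-1), (-1.1623)·(-5.1623) - (-1)·(-1)) ≈ (11.3246, -3.1623, 5).
  Let u = (11.3246, -3.1623, 5).
  ||u|| = √((11.3246)² + (-3.1623)² + (5)²) = √(163.2456) ≈ 12.7768,  v_1 = u/||u|| ≈ (0.8863, -0.2475, 0.3913) (||v_1|| = 1).

λ_1 = 8.1623,  λ_2 = 3,  λ_3 = 1.8377;  v_1 ≈ (0.8863, -0.2475, 0.3913)


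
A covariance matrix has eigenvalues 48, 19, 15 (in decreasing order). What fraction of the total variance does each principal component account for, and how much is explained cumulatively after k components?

Step 1 — total variance = trace(Sigma) = Σ λ_i = 48 + 19 + 15 = 82.

Step 2 — fraction explained by component i = λ_i / Σ λ:
  PC1: 48/82 = 0.5854
  PC2: 19/82 = 0.2317
  PC3: 15/82 = 0.1829

Step 3 — cumulative fraction after k components = (λ_1 + ... + λ_k) / Σ λ:
  k = 1: 48/82 = 0.5854
  k = 2: (48 + 19)/82 = 67/82 = 0.8171
  k = 3: (48 + 19 + 15)/82 = 82/82 = 1

Summary (fraction, with percent):

explained: PC1 0.5854 (58.54%), PC2 0.2317 (23.17%), PC3 0.1829 (18.29%);  cumulative: 0.5854, 0.8171, 1


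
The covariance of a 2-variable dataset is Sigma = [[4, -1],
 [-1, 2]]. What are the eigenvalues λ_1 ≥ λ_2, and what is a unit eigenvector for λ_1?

Step 1 — characteristic polynomial of 2×2 Sigma:
  det(Sigma - λI) = λ² - trace · λ + det = 0.
  trace = 4 + 2 = 6, det = 4·2 - (-1)² = 7.
Step 2 — discriminant:
  Δ = trace² - 4·det = 36 - 28 = 8.
Step 3 — eigenvalues:
  λ = (trace ± √Δ)/2 = (6 ± 2.8284)/2,
  λ_1 = 4.4142,  λ_2 = 1.5858.

Step 4 — unit eigenvector for λ_1: solve (Sigma - λ_1 I)v = 0. First row:
  (4 - 4.4142)·v_x + (-1)·v_y = 0, i.e. (-0.4142)·v_x + (-1)·v_y = 0,
  so v ∝ (b, λ_1 - a) = (-1, 0.4142); multiply by -1 so the first entry is positive: u = (1, -0.4142).
  ||u|| = √((1)² + (-0.4142)²) = √(1.1716) ≈ 1.0824,
  v_1 = u/||u|| ≈ (0.9239, -0.3827) (||v_1|| = 1).

λ_1 = 4.4142,  λ_2 = 1.5858;  v_1 ≈ (0.9239, -0.3827)


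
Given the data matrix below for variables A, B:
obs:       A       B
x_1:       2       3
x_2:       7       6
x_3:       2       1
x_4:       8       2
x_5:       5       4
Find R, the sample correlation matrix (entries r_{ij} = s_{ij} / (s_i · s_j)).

Step 1 — column means:
  mean(A) = (2 + 7 + 2 + 8 + 5) / 5 = 24/5 = 4.8
  mean(B) = (3 + 6 + 1 + 2 + 4) / 5 = 16/5 = 3.2

Step 2 — sample variances and covariances s[i,j] = (1/(n-1)) · Σ_k (x_{k,i} - mean_i) · (x_{k,j} - mean_j), with n-1 = 4:
  s[A,A] = ((-2.8)·(-2.8) + (2.2)·(2.2) + (-2.8)·(-2.8) + (3.2)·(3.2) + (0.2)·(0.2)) / 4 = 30.8/4 = 7.7
  s[A,B] = ((-2.8)·(-0.2) + (2.2)·(2.8) + (-2.8)·(-2.2) + (3.2)·(-1.2) + (0.2)·(0.8)) / 4 = 9.2/4 = 2.3
  s[B,B] = ((-0.2)·(-0.2) + (2.8)·(2.8) + (-2.2)·(-2.2) + (-1.2)·(-1.2) + (0.8)·(0.8)) / 4 = 14.8/4 = 3.7
  Sample standard deviations s_i = √(s[i,i]):
  s(A) = √(7.7) = 2.7749
  s(B) = √(3.7) = 1.9235

Step 3 — r_{ij} = s_{ij} / (s_i · s_j):
  r[A,A] = 1 (diagonal).
  r[A,B] = 2.3 / (2.7749 · 1.9235) = 2.3 / 5.3376 = 0.4309
  r[B,B] = 1 (diagonal).

R is symmetric with unit diagonal. Assembling:

R = [[1, 0.4309],
 [0.4309, 1]]


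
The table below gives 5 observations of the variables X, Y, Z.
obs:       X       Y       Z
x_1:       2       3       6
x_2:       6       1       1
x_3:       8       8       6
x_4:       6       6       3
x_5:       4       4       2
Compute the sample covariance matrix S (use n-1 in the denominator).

Step 1 — column means:
  mean(X) = (2 + 6 + 8 + 6 + 4) / 5 = 26/5 = 5.2
  mean(Y) = (3 + 1 + 8 + 6 + 4) / 5 = 22/5 = 4.4
  mean(Z) = (6 + 1 + 6 + 3 + 2) / 5 = 18/5 = 3.6

Step 2 — sample covariance S[i,j] = (1/(n-1)) · Σ_k (x_{k,i} - mean_i) · (x_{k,j} - mean_j), with n-1 = 4.
  S[X,X] = ((-3.2)·(-3.2) + (0.8)·(0.8) + (2.8)·(2.8) + (0.8)·(0.8) + (-1.2)·(-1.2)) / 4 = 20.8/4 = 5.2
  S[X,Y] = ((-3.2)·(-1.4) + (0.8)·(-3.4) + (2.8)·(3.6) + (0.8)·(1.6) + (-1.2)·(-0.4)) / 4 = 13.6/4 = 3.4
  S[X,Z] = ((-3.2)·(2.4) + (0.8)·(-2.6) + (2.8)·(2.4) + (0.8)·(-0.6) + (-1.2)·(-1.6)) / 4 = -1.6/4 = -0.4
  S[Y,Y] = ((-1.4)·(-1.4) + (-3.4)·(-3.4) + (3.6)·(3.6) + (1.6)·(1.6) + (-0.4)·(-0.4)) / 4 = 29.2/4 = 7.3
  S[Y,Z] = ((-1.4)·(2.4) + (-3.4)·(-2.6) + (3.6)·(2.4) + (1.6)·(-0.6) + (-0.4)·(-1.6)) / 4 = 13.8/4 = 3.45
  S[Z,Z] = ((2.4)·(2.4) + (-2.6)·(-2.6) + (2.4)·(2.4) + (-0.6)·(-0.6) + (-1.6)·(-1.6)) / 4 = 21.2/4 = 5.3

S is symmetric (S[j,i] = S[i,j]). Assembling:

S = [[5.2, 3.4, -0.4],
 [3.4, 7.3, 3.45],
 [-0.4, 3.45, 5.3]]


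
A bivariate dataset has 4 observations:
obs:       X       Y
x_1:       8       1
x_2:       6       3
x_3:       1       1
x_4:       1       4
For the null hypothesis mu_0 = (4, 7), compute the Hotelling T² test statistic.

Step 1 — sample mean vector:
  mean(X) = (8 + 6 + 1 + 1) / 4 = 16/4 = 4
  mean(Y) = (1 + 3 + 1 + 4) / 4 = 9/4 = 2.25
  x̄ = (4, 2.25),  deviation x̄ - mu_0 = (4, 2.25) - (4, 7) = (0, -4.75).

Step 2 — sample covariance matrix, S[i,j] = (1/(n-1)) · Σ_k (x_{k,i} - mean_i) · (x_{k,j} - mean_j), divisor n-1 = 3:
  S[X,X] = ((4)·(4) + (2)·(2) + (-3)·(-3) + (-3)·(-3)) / 3 = 38/3 = 12.6667
  S[X,Y] = ((4)·(-1.25) + (2)·(0.75) + (-3)·(-1.25) + (-3)·(1.75)) / 3 = -5/3 = -1.6667
  S[Y,Y] = ((-1.25)·(-1.25) + (0.75)·(0.75) + (-1.25)·(-1.25) + (1.75)·(1.75)) / 3 = 6.75/3 = 2.25
  S = [[12.6667, -1.6667],
 [-1.6667, 2.25]].

Step 3 — invert S. det(S) = 12.6667·2.25 - (-1.6667)² = 25.7222.
  S^{-1} = (1/det) · [[d, -b], [-b, a]] = [[0.0875, 0.0648],
 [0.0648, 0.4924]].

Step 4 — quadratic form (x̄ - mu_0)^T · S^{-1} · (x̄ - mu_0):
  S^{-1} · (x̄ - mu_0) = (-0.3078, -2.3391),
  (x̄ - mu_0)^T · [...] = (0)·(-0.3078) + (-4.75)·(-2.3391) = 11.1107.

Step 5 — scale by n: T² = 4 · 11.1107 = 44.4428.

T² ≈ 44.4428


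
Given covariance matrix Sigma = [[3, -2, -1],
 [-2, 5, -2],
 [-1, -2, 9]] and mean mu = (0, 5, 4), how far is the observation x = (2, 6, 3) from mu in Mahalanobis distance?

Step 1 — centre the observation: (x - mu) = (2, 1, -1).

Step 2 — invert Sigma (cofactor / det for 3×3, or solve directly):
  Sigma^{-1} = [[0.5541, 0.2703, 0.1216],
 [0.2703, 0.3514, 0.1081],
 [0.1216, 0.1081, 0.1486]].

Step 3 — form the quadratic (x - mu)^T · Sigma^{-1} · (x - mu):
  Sigma^{-1} · (x - mu) = (1.2568, 0.7838, 0.2027).
  (x - mu)^T · [Sigma^{-1} · (x - mu)] = (2)·(1.2568) + (1)·(0.7838) + (-1)·(0.2027) = 3.0946.

Step 4 — take square root: d = √(3.0946) ≈ 1.7591.

d(x, mu) = √(3.0946) ≈ 1.7591


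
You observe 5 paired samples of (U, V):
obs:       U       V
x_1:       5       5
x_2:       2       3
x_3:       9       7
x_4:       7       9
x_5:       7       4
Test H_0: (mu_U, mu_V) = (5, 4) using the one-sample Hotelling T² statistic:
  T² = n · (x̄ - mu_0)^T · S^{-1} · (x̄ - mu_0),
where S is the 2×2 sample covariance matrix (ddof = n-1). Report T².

Step 1 — sample mean vector:
  mean(U) = (5 + 2 + 9 + 7 + 7) / 5 = 30/5 = 6
  mean(V) = (5 + 3 + 7 + 9 + 4) / 5 = 28/5 = 5.6
  x̄ = (6, 5.6),  deviation x̄ - mu_0 = (6, 5.6) - (5, 4) = (1, 1.6).

Step 2 — sample covariance matrix, S[i,j] = (1/(n-1)) · Σ_k (x_{k,i} - mean_i) · (x_{k,j} - mean_j), divisor n-1 = 4:
  S[U,U] = ((-1)·(-1) + (-4)·(-4) + (3)·(3) + (1)·(1) + (1)·(1)) / 4 = 28/4 = 7
  S[U,V] = ((-1)·(-0.6) + (-4)·(-2.6) + (3)·(1.4) + (1)·(3.4) + (1)·(-1.6)) / 4 = 17/4 = 4.25
  S[V,V] = ((-0.6)·(-0.6) + (-2.6)·(-2.6) + (1.4)·(1.4) + (3.4)·(3.4) + (-1.6)·(-1.6)) / 4 = 23.2/4 = 5.8
  S = [[7, 4.25],
 [4.25, 5.8]].

Step 3 — invert S. det(S) = 7·5.8 - (4.25)² = 22.5375.
  S^{-1} = (1/det) · [[d, -b], [-b, a]] = [[0.2573, -0.1886],
 [-0.1886, 0.3106]].

Step 4 — quadratic form (x̄ - mu_0)^T · S^{-1} · (x̄ - mu_0):
  S^{-1} · (x̄ - mu_0) = (-0.0444, 0.3084),
  (x̄ - mu_0)^T · [...] = (1)·(-0.0444) + (1.6)·(0.3084) = 0.449.

Step 5 — scale by n: T² = 5 · 0.449 = 2.2451.

T² ≈ 2.2451


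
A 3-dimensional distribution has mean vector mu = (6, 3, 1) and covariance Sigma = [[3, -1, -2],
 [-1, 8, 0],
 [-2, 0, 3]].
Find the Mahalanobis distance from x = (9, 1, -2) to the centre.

Step 1 — centre the observation: (x - mu) = (3, -2, -3).

Step 2 — invert Sigma (cofactor / det for 3×3, or solve directly):
  Sigma^{-1} = [[0.6486, 0.0811, 0.4324],
 [0.0811, 0.1351, 0.0541],
 [0.4324, 0.0541, 0.6216]].

Step 3 — form the quadratic (x - mu)^T · Sigma^{-1} · (x - mu):
  Sigma^{-1} · (x - mu) = (0.4865, -0.1892, -0.6757).
  (x - mu)^T · [Sigma^{-1} · (x - mu)] = (3)·(0.4865) + (-2)·(-0.1892) + (-3)·(-0.6757) = 3.8649.

Step 4 — take square root: d = √(3.8649) ≈ 1.9659.

d(x, mu) = √(3.8649) ≈ 1.9659


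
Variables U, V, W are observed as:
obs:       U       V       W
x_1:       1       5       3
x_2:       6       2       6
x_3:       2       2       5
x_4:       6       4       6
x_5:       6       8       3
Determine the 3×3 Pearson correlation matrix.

Step 1 — column means:
  mean(U) = (1 + 6 + 2 + 6 + 6) / 5 = 21/5 = 4.2
  mean(V) = (5 + 2 + 2 + 4 + 8) / 5 = 21/5 = 4.2
  mean(W) = (3 + 6 + 5 + 6 + 3) / 5 = 23/5 = 4.6

Step 2 — sample variances and covariances s[i,j] = (1/(n-1)) · Σ_k (x_{k,i} - mean_i) · (x_{k,j} - mean_j), with n-1 = 4:
  s[U,U] = ((-3.2)·(-3.2) + (1.8)·(1.8) + (-2.2)·(-2.2) + (1.8)·(1.8) + (1.8)·(1.8)) / 4 = 24.8/4 = 6.2
  s[U,V] = ((-3.2)·(0.8) + (1.8)·(-2.2) + (-2.2)·(-2.2) + (1.8)·(-0.2) + (1.8)·(3.8)) / 4 = 4.8/4 = 1.2
  s[U,W] = ((-3.2)·(-1.6) + (1.8)·(1.4) + (-2.2)·(0.4) + (1.8)·(1.4) + (1.8)·(-1.6)) / 4 = 6.4/4 = 1.6
  s[V,V] = ((0.8)·(0.8) + (-2.2)·(-2.2) + (-2.2)·(-2.2) + (-0.2)·(-0.2) + (3.8)·(3.8)) / 4 = 24.8/4 = 6.2
  s[V,W] = ((0.8)·(-1.6) + (-2.2)·(1.4) + (-2.2)·(0.4) + (-0.2)·(1.4) + (3.8)·(-1.6)) / 4 = -11.6/4 = -2.9
  s[W,W] = ((-1.6)·(-1.6) + (1.4)·(1.4) + (0.4)·(0.4) + (1.4)·(1.4) + (-1.6)·(-1.6)) / 4 = 9.2/4 = 2.3
  Sample standard deviations s_i = √(s[i,i]):
  s(U) = √(6.2) = 2.49
  s(V) = √(6.2) = 2.49
  s(W) = √(2.3) = 1.5166

Step 3 — r_{ij} = s_{ij} / (s_i · s_j):
  r[U,U] = 1 (diagonal).
  r[U,V] = 1.2 / (2.49 · 2.49) = 1.2 / 6.2 = 0.1935
  r[U,W] = 1.6 / (2.49 · 1.5166) = 1.6 / 3.7762 = 0.4237
  r[V,V] = 1 (diagonal).
  r[V,W] = -2.9 / (2.49 · 1.5166) = -2.9 / 3.7762 = -0.768
  r[W,W] = 1 (diagonal).

R is symmetric with unit diagonal. Assembling:

R = [[1, 0.1935, 0.4237],
 [0.1935, 1, -0.768],
 [0.4237, -0.768, 1]]


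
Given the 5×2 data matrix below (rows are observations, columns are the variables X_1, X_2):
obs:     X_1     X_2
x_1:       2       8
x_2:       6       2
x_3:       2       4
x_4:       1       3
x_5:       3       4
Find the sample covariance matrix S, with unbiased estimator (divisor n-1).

Step 1 — column means:
  mean(X_1) = (2 + 6 + 2 + 1 + 3) / 5 = 14/5 = 2.8
  mean(X_2) = (8 + 2 + 4 + 3 + 4) / 5 = 21/5 = 4.2

Step 2 — sample covariance S[i,j] = (1/(n-1)) · Σ_k (x_{k,i} - mean_i) · (x_{k,j} - mean_j), with n-1 = 4.
  S[X_1,X_1] = ((-0.8)·(-0.8) + (3.2)·(3.2) + (-0.8)·(-0.8) + (-1.8)·(-1.8) + (0.2)·(0.2)) / 4 = 14.8/4 = 3.7
  S[X_1,X_2] = ((-0.8)·(3.8) + (3.2)·(-2.2) + (-0.8)·(-0.2) + (-1.8)·(-1.2) + (0.2)·(-0.2)) / 4 = -7.8/4 = -1.95
  S[X_2,X_2] = ((3.8)·(3.8) + (-2.2)·(-2.2) + (-0.2)·(-0.2) + (-1.2)·(-1.2) + (-0.2)·(-0.2)) / 4 = 20.8/4 = 5.2

S is symmetric (S[j,i] = S[i,j]). Assembling:

S = [[3.7, -1.95],
 [-1.95, 5.2]]


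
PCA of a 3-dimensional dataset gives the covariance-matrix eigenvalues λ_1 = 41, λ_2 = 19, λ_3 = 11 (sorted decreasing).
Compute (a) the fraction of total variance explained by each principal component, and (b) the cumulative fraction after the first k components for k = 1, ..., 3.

Step 1 — total variance = trace(Sigma) = Σ λ_i = 41 + 19 + 11 = 71.

Step 2 — fraction explained by component i = λ_i / Σ λ:
  PC1: 41/71 = 0.5775
  PC2: 19/71 = 0.2676
  PC3: 11/71 = 0.1549

Step 3 — cumulative fraction after k components = (λ_1 + ... + λ_k) / Σ λ:
  k = 1: 41/71 = 0.5775
  k = 2: (41 + 19)/71 = 60/71 = 0.8451
  k = 3: (41 + 19 + 11)/71 = 71/71 = 1

Summary (fraction, with percent):

explained: PC1 0.5775 (57.75%), PC2 0.2676 (26.76%), PC3 0.1549 (15.49%);  cumulative: 0.5775, 0.8451, 1


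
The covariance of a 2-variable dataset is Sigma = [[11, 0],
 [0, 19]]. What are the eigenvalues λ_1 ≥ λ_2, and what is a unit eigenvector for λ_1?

Step 1 — characteristic polynomial of 2×2 Sigma:
  det(Sigma - λI) = λ² - trace · λ + det = 0.
  trace = 11 + 19 = 30, det = 11·19 - (0)² = 209.
Step 2 — discriminant:
  Δ = trace² - 4·det = 900 - 836 = 64.
Step 3 — eigenvalues:
  λ = (trace ± √Δ)/2 = (30 ± 8)/2,
  λ_1 = 19,  λ_2 = 11.

Step 4 — unit eigenvector for λ_1: Sigma is diagonal, so its eigenvectors are the coordinate axes. λ_1 = 19 is the diagonal entry on the second coordinate axis, hence
  v_1 = (0, 1) (||v_1|| = 1).

λ_1 = 19,  λ_2 = 11;  v_1 ≈ (0, 1)


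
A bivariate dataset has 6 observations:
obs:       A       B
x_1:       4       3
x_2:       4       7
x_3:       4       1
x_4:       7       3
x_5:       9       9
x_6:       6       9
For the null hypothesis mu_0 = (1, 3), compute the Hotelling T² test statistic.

Step 1 — sample mean vector:
  mean(A) = (4 + 4 + 4 + 7 + 9 + 6) / 6 = 34/6 = 5.6667
  mean(B) = (3 + 7 + 1 + 3 + 9 + 9) / 6 = 32/6 = 5.3333
  x̄ = (5.6667, 5.3333),  deviation x̄ - mu_0 = (5.6667, 5.3333) - (1, 3) = (4.6667, 2.3333).

Step 2 — sample covariance matrix, S[i,j] = (1/(n-1)) · Σ_k (x_{k,i} - mean_i) · (x_{k,j} - mean_j), divisor n-1 = 5:
  S[A,A] = ((-1.6667)·(-1.6667) + (-1.6667)·(-1.6667) + (-1.6667)·(-1.6667) + (1.3333)·(1.3333) + (3.3333)·(3.3333) + (0.3333)·(0.3333)) / 5 = 21.3333/5 = 4.2667
  S[A,B] = ((-1.6667)·(-2.3333) + (-1.6667)·(1.6667) + (-1.6667)·(-4.3333) + (1.3333)·(-2.3333) + (3.3333)·(3.6667) + (0.3333)·(3.6667)) / 5 = 18.6667/5 = 3.7333
  S[B,B] = ((-2.3333)·(-2.3333) + (1.6667)·(1.6667) + (-4.3333)·(-4.3333) + (-2.3333)·(-2.3333) + (3.6667)·(3.6667) + (3.6667)·(3.6667)) / 5 = 59.3333/5 = 11.8667
  S = [[4.2667, 3.7333],
 [3.7333, 11.8667]].

Step 3 — invert S. det(S) = 4.2667·11.8667 - (3.7333)² = 36.6933.
  S^{-1} = (1/det) · [[d, -b], [-b, a]] = [[0.3234, -0.1017],
 [-0.1017, 0.1163]].

Step 4 — quadratic form (x̄ - mu_0)^T · S^{-1} · (x̄ - mu_0):
  S^{-1} · (x̄ - mu_0) = (1.2718, -0.2035),
  (x̄ - mu_0)^T · [...] = (4.6667)·(1.2718) + (2.3333)·(-0.2035) = 5.4603.

Step 5 — scale by n: T² = 6 · 5.4603 = 32.7616.

T² ≈ 32.7616


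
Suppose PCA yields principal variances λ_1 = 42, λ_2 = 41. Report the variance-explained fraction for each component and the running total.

Step 1 — total variance = trace(Sigma) = Σ λ_i = 42 + 41 = 83.

Step 2 — fraction explained by component i = λ_i / Σ λ:
  PC1: 42/83 = 0.506
  PC2: 41/83 = 0.494

Step 3 — cumulative fraction after k components = (λ_1 + ... + λ_k) / Σ λ:
  k = 1: 42/83 = 0.506
  k = 2: (42 + 41)/83 = 83/83 = 1

Summary (fraction, with percent):

explained: PC1 0.506 (50.6%), PC2 0.494 (49.4%);  cumulative: 0.506, 1


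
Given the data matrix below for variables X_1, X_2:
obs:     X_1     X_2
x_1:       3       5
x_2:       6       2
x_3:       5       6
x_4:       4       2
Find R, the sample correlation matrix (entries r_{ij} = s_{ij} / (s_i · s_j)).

Step 1 — column means:
  mean(X_1) = (3 + 6 + 5 + 4) / 4 = 18/4 = 4.5
  mean(X_2) = (5 + 2 + 6 + 2) / 4 = 15/4 = 3.75

Step 2 — sample variances and covariances s[i,j] = (1/(n-1)) · Σ_k (x_{k,i} - mean_i) · (x_{k,j} - mean_j), with n-1 = 3:
  s[X_1,X_1] = ((-1.5)·(-1.5) + (1.5)·(1.5) + (0.5)·(0.5) + (-0.5)·(-0.5)) / 3 = 5/3 = 1.6667
  s[X_1,X_2] = ((-1.5)·(1.25) + (1.5)·(-1.75) + (0.5)·(2.25) + (-0.5)·(-1.75)) / 3 = -2.5/3 = -0.8333
  s[X_2,X_2] = ((1.25)·(1.25) + (-1.75)·(-1.75) + (2.25)·(2.25) + (-1.75)·(-1.75)) / 3 = 12.75/3 = 4.25
  Sample standard deviations s_i = √(s[i,i]):
  s(X_1) = √(1.6667) = 1.291
  s(X_2) = √(4.25) = 2.0616

Step 3 — r_{ij} = s_{ij} / (s_i · s_j):
  r[X_1,X_1] = 1 (diagonal).
  r[X_1,X_2] = -0.8333 / (1.291 · 2.0616) = -0.8333 / 2.6615 = -0.3131
  r[X_2,X_2] = 1 (diagonal).

R is symmetric with unit diagonal. Assembling:

R = [[1, -0.3131],
 [-0.3131, 1]]


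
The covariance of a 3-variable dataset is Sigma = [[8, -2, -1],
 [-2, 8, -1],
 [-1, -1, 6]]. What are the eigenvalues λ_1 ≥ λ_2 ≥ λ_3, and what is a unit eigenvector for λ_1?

Step 1 — characteristic polynomial p(λ) = det(λI - Sigma) = λ³ - tr·λ² + c_1·λ - det, where tr = trace, c_1 = sum of the principal 2×2 minors, det = det(Sigma):
  tr = 8 + 8 + 6 = 22,
  c_1 = (8·8 - (-2)²) + (8·6 - (-1)²) + (8·6 - (-1)²) = 60 + 47 + 47 = 154,
  det = 8·(8·6 - (-1)²) - (-2)·((-2)·6 - (-1)·(-1)) + (-1)·((-2)·(-1) - 8·(-1)) = 8·(47) - (-2)·(-13) + (-1)·(10) = 340.
  So p(λ) = λ³ - 22λ² + 154λ - 340.
Step 2 — look for an integer root (rational root theorem: any rational root is an integer divisor of 340). Testing λ = 10:
  p(10) = 1000 - 2200 + 1540 - 340 = 0  ✓
  Dividing out (λ - 10): p(λ) = (λ - 10)(λ² - 12λ + 34).
Step 3 — remaining eigenvalues from the quadratic λ² - 12λ + 34 = 0:
  Δ = 12² - 4·34 = 144 - 136 = 8,  λ = (12 ± √8)/2 = (12 ± 2.8284)/2 ≈ 7.4142 or 4.5858.
  Sorted: λ_1 = 10,  λ_2 = 7.4142,  λ_3 = 4.5858  (check: sum = 22 = tr ✓).

Step 4 — unit eigenvector for λ_1 = 10: v spans the null space of (Sigma - λ_1 I), whose rows are
  r_1 = (-2, -2, -1),  r_2 = (-2, -2, -1),  r_3 = (-1, -1, -4).
  v is orthogonal to every row, so take v ∝ r_1 × r_3 = ((-2)·(-4) - (-1)·(-1), (-1)·(-1) - (-2)·(-4), (-2)·(-1) - (-2)·(-1)) = (7, -7, 0).
  Rescale (divide by 7): u = (1, -1, 0).
  ||u|| = √((1)² + (-1)² + (0)²) = √(2) ≈ 1.4142,  v_1 = u/||u|| ≈ (0.7071, -0.7071, 0) (||v_1|| = 1).

λ_1 = 10,  λ_2 = 7.4142,  λ_3 = 4.5858;  v_1 ≈ (0.7071, -0.7071, 0)


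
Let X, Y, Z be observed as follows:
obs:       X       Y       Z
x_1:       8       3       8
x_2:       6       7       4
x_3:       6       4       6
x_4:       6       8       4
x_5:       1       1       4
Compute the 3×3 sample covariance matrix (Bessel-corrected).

Step 1 — column means:
  mean(X) = (8 + 6 + 6 + 6 + 1) / 5 = 27/5 = 5.4
  mean(Y) = (3 + 7 + 4 + 8 + 1) / 5 = 23/5 = 4.6
  mean(Z) = (8 + 4 + 6 + 4 + 4) / 5 = 26/5 = 5.2

Step 2 — sample covariance S[i,j] = (1/(n-1)) · Σ_k (x_{k,i} - mean_i) · (x_{k,j} - mean_j), with n-1 = 4.
  S[X,X] = ((2.6)·(2.6) + (0.6)·(0.6) + (0.6)·(0.6) + (0.6)·(0.6) + (-4.4)·(-4.4)) / 4 = 27.2/4 = 6.8
  S[X,Y] = ((2.6)·(-1.6) + (0.6)·(2.4) + (0.6)·(-0.6) + (0.6)·(3.4) + (-4.4)·(-3.6)) / 4 = 14.8/4 = 3.7
  S[X,Z] = ((2.6)·(2.8) + (0.6)·(-1.2) + (0.6)·(0.8) + (0.6)·(-1.2) + (-4.4)·(-1.2)) / 4 = 11.6/4 = 2.9
  S[Y,Y] = ((-1.6)·(-1.6) + (2.4)·(2.4) + (-0.6)·(-0.6) + (3.4)·(3.4) + (-3.6)·(-3.6)) / 4 = 33.2/4 = 8.3
  S[Y,Z] = ((-1.6)·(2.8) + (2.4)·(-1.2) + (-0.6)·(0.8) + (3.4)·(-1.2) + (-3.6)·(-1.2)) / 4 = -7.6/4 = -1.9
  S[Z,Z] = ((2.8)·(2.8) + (-1.2)·(-1.2) + (0.8)·(0.8) + (-1.2)·(-1.2) + (-1.2)·(-1.2)) / 4 = 12.8/4 = 3.2

S is symmetric (S[j,i] = S[i,j]). Assembling:

S = [[6.8, 3.7, 2.9],
 [3.7, 8.3, -1.9],
 [2.9, -1.9, 3.2]]


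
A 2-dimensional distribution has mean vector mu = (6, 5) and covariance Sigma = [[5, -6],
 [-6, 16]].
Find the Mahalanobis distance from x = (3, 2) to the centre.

Step 1 — centre the observation: (x - mu) = (-3, -3).

Step 2 — invert Sigma. det(Sigma) = 5·16 - (-6)² = 44.
  Sigma^{-1} = (1/det) · [[d, -b], [-b, a]] = [[0.3636, 0.1364],
 [0.1364, 0.1136]].

Step 3 — form the quadratic (x - mu)^T · Sigma^{-1} · (x - mu):
  Sigma^{-1} · (x - mu) = (-1.5, -0.75).
  (x - mu)^T · [Sigma^{-1} · (x - mu)] = (-3)·(-1.5) + (-3)·(-0.75) = 6.75.

Step 4 — take square root: d = √(6.75) ≈ 2.5981.

d(x, mu) = √(6.75) ≈ 2.5981


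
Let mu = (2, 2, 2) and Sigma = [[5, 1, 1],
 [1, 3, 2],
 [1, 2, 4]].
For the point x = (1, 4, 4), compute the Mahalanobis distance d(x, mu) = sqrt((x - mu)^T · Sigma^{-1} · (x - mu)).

Step 1 — centre the observation: (x - mu) = (-1, 2, 2).

Step 2 — invert Sigma (cofactor / det for 3×3, or solve directly):
  Sigma^{-1} = [[0.2162, -0.0541, -0.027],
 [-0.0541, 0.5135, -0.2432],
 [-0.027, -0.2432, 0.3784]].

Step 3 — form the quadratic (x - mu)^T · Sigma^{-1} · (x - mu):
  Sigma^{-1} · (x - mu) = (-0.3784, 0.5946, 0.2973).
  (x - mu)^T · [Sigma^{-1} · (x - mu)] = (-1)·(-0.3784) + (2)·(0.5946) + (2)·(0.2973) = 2.1622.

Step 4 — take square root: d = √(2.1622) ≈ 1.4704.

d(x, mu) = √(2.1622) ≈ 1.4704


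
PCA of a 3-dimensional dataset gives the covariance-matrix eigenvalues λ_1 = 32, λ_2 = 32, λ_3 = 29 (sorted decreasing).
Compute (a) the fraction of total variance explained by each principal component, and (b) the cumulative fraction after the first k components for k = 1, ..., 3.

Step 1 — total variance = trace(Sigma) = Σ λ_i = 32 + 32 + 29 = 93.

Step 2 — fraction explained by component i = λ_i / Σ λ:
  PC1: 32/93 = 0.3441
  PC2: 32/93 = 0.3441
  PC3: 29/93 = 0.3118

Step 3 — cumulative fraction after k components = (λ_1 + ... + λ_k) / Σ λ:
  k = 1: 32/93 = 0.3441
  k = 2: (32 + 32)/93 = 64/93 = 0.6882
  k = 3: (32 + 32 + 29)/93 = 93/93 = 1

Summary (fraction, with percent):

explained: PC1 0.3441 (34.41%), PC2 0.3441 (34.41%), PC3 0.3118 (31.18%);  cumulative: 0.3441, 0.6882, 1


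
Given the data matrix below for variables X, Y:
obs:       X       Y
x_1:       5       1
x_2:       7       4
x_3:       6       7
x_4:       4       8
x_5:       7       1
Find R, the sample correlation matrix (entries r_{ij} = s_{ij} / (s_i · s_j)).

Step 1 — column means:
  mean(X) = (5 + 7 + 6 + 4 + 7) / 5 = 29/5 = 5.8
  mean(Y) = (1 + 4 + 7 + 8 + 1) / 5 = 21/5 = 4.2

Step 2 — sample variances and covariances s[i,j] = (1/(n-1)) · Σ_k (x_{k,i} - mean_i) · (x_{k,j} - mean_j), with n-1 = 4:
  s[X,X] = ((-0.8)·(-0.8) + (1.2)·(1.2) + (0.2)·(0.2) + (-1.8)·(-1.8) + (1.2)·(1.2)) / 4 = 6.8/4 = 1.7
  s[X,Y] = ((-0.8)·(-3.2) + (1.2)·(-0.2) + (0.2)·(2.8) + (-1.8)·(3.8) + (1.2)·(-3.2)) / 4 = -7.8/4 = -1.95
  s[Y,Y] = ((-3.2)·(-3.2) + (-0.2)·(-0.2) + (2.8)·(2.8) + (3.8)·(3.8) + (-3.2)·(-3.2)) / 4 = 42.8/4 = 10.7
  Sample standard deviations s_i = √(s[i,i]):
  s(X) = √(1.7) = 1.3038
  s(Y) = √(10.7) = 3.2711

Step 3 — r_{ij} = s_{ij} / (s_i · s_j):
  r[X,X] = 1 (diagonal).
  r[X,Y] = -1.95 / (1.3038 · 3.2711) = -1.95 / 4.265 = -0.4572
  r[Y,Y] = 1 (diagonal).

R is symmetric with unit diagonal. Assembling:

R = [[1, -0.4572],
 [-0.4572, 1]]


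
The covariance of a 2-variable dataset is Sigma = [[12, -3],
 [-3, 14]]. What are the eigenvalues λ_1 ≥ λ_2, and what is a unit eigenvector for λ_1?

Step 1 — characteristic polynomial of 2×2 Sigma:
  det(Sigma - λI) = λ² - trace · λ + det = 0.
  trace = 12 + 14 = 26, det = 12·14 - (-3)² = 159.
Step 2 — discriminant:
  Δ = trace² - 4·det = 676 - 636 = 40.
Step 3 — eigenvalues:
  λ = (trace ± √Δ)/2 = (26 ± 6.3246)/2,
  λ_1 = 16.1623,  λ_2 = 9.8377.

Step 4 — unit eigenvector for λ_1: solve (Sigma - λ_1 I)v = 0. First row:
  (12 - 16.1623)·v_x + (-3)·v_y = 0, i.e. (-4.1623)·v_x + (-3)·v_y = 0,
  so v ∝ (b, λ_1 - a) = (-3, 4.1623); multiply by -1 so the first entry is positive: u = (3, -4.1623).
  ||u|| = √((3)² + (-4.1623)²) = √(26.3246) ≈ 5.1307,
  v_1 = u/||u|| ≈ (0.5847, -0.8112) (||v_1|| = 1).

λ_1 = 16.1623,  λ_2 = 9.8377;  v_1 ≈ (0.5847, -0.8112)


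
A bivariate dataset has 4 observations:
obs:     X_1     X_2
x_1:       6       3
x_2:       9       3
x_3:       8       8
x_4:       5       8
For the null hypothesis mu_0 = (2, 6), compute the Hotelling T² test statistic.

Step 1 — sample mean vector:
  mean(X_1) = (6 + 9 + 8 + 5) / 4 = 28/4 = 7
  mean(X_2) = (3 + 3 + 8 + 8) / 4 = 22/4 = 5.5
  x̄ = (7, 5.5),  deviation x̄ - mu_0 = (7, 5.5) - (2, 6) = (5, -0.5).

Step 2 — sample covariance matrix, S[i,j] = (1/(n-1)) · Σ_k (x_{k,i} - mean_i) · (x_{k,j} - mean_j), divisor n-1 = 3:
  S[X_1,X_1] = ((-1)·(-1) + (2)·(2) + (1)·(1) + (-2)·(-2)) / 3 = 10/3 = 3.3333
  S[X_1,X_2] = ((-1)·(-2.5) + (2)·(-2.5) + (1)·(2.5) + (-2)·(2.5)) / 3 = -5/3 = -1.6667
  S[X_2,X_2] = ((-2.5)·(-2.5) + (-2.5)·(-2.5) + (2.5)·(2.5) + (2.5)·(2.5)) / 3 = 25/3 = 8.3333
  S = [[3.3333, -1.6667],
 [-1.6667, 8.3333]].

Step 3 — invert S. det(S) = 3.3333·8.3333 - (-1.6667)² = 25.
  S^{-1} = (1/det) · [[d, -b], [-b, a]] = [[0.3333, 0.0667],
 [0.0667, 0.1333]].

Step 4 — quadratic form (x̄ - mu_0)^T · S^{-1} · (x̄ - mu_0):
  S^{-1} · (x̄ - mu_0) = (1.6333, 0.2667),
  (x̄ - mu_0)^T · [...] = (5)·(1.6333) + (-0.5)·(0.2667) = 8.0333.

Step 5 — scale by n: T² = 4 · 8.0333 = 32.1333.

T² ≈ 32.1333


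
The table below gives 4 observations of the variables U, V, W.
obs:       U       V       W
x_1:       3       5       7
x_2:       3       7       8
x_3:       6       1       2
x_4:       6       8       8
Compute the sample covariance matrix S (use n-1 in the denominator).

Step 1 — column means:
  mean(U) = (3 + 3 + 6 + 6) / 4 = 18/4 = 4.5
  mean(V) = (5 + 7 + 1 + 8) / 4 = 21/4 = 5.25
  mean(W) = (7 + 8 + 2 + 8) / 4 = 25/4 = 6.25

Step 2 — sample covariance S[i,j] = (1/(n-1)) · Σ_k (x_{k,i} - mean_i) · (x_{k,j} - mean_j), with n-1 = 3.
  S[U,U] = ((-1.5)·(-1.5) + (-1.5)·(-1.5) + (1.5)·(1.5) + (1.5)·(1.5)) / 3 = 9/3 = 3
  S[U,V] = ((-1.5)·(-0.25) + (-1.5)·(1.75) + (1.5)·(-4.25) + (1.5)·(2.75)) / 3 = -4.5/3 = -1.5
  S[U,W] = ((-1.5)·(0.75) + (-1.5)·(1.75) + (1.5)·(-4.25) + (1.5)·(1.75)) / 3 = -7.5/3 = -2.5
  S[V,V] = ((-0.25)·(-0.25) + (1.75)·(1.75) + (-4.25)·(-4.25) + (2.75)·(2.75)) / 3 = 28.75/3 = 9.5833
  S[V,W] = ((-0.25)·(0.75) + (1.75)·(1.75) + (-4.25)·(-4.25) + (2.75)·(1.75)) / 3 = 25.75/3 = 8.5833
  S[W,W] = ((0.75)·(0.75) + (1.75)·(1.75) + (-4.25)·(-4.25) + (1.75)·(1.75)) / 3 = 24.75/3 = 8.25

S is symmetric (S[j,i] = S[i,j]). Assembling:

S = [[3, -1.5, -2.5],
 [-1.5, 9.5833, 8.5833],
 [-2.5, 8.5833, 8.25]]


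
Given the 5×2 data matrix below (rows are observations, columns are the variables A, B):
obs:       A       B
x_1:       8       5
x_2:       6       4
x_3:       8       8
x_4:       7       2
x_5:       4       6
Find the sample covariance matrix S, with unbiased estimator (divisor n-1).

Step 1 — column means:
  mean(A) = (8 + 6 + 8 + 7 + 4) / 5 = 33/5 = 6.6
  mean(B) = (5 + 4 + 8 + 2 + 6) / 5 = 25/5 = 5

Step 2 — sample covariance S[i,j] = (1/(n-1)) · Σ_k (x_{k,i} - mean_i) · (x_{k,j} - mean_j), with n-1 = 4.
  S[A,A] = ((1.4)·(1.4) + (-0.6)·(-0.6) + (1.4)·(1.4) + (0.4)·(0.4) + (-2.6)·(-2.6)) / 4 = 11.2/4 = 2.8
  S[A,B] = ((1.4)·(0) + (-0.6)·(-1) + (1.4)·(3) + (0.4)·(-3) + (-2.6)·(1)) / 4 = 1/4 = 0.25
  S[B,B] = ((0)·(0) + (-1)·(-1) + (3)·(3) + (-3)·(-3) + (1)·(1)) / 4 = 20/4 = 5

S is symmetric (S[j,i] = S[i,j]). Assembling:

S = [[2.8, 0.25],
 [0.25, 5]]


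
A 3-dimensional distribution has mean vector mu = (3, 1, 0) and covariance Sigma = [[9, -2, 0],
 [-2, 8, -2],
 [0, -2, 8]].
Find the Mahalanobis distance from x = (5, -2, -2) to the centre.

Step 1 — centre the observation: (x - mu) = (2, -3, -2).

Step 2 — invert Sigma (cofactor / det for 3×3, or solve directly):
  Sigma^{-1} = [[0.1181, 0.0315, 0.0079],
 [0.0315, 0.1417, 0.0354],
 [0.0079, 0.0354, 0.1339]].

Step 3 — form the quadratic (x - mu)^T · Sigma^{-1} · (x - mu):
  Sigma^{-1} · (x - mu) = (0.126, -0.4331, -0.3583).
  (x - mu)^T · [Sigma^{-1} · (x - mu)] = (2)·(0.126) + (-3)·(-0.4331) + (-2)·(-0.3583) = 2.2677.

Step 4 — take square root: d = √(2.2677) ≈ 1.5059.

d(x, mu) = √(2.2677) ≈ 1.5059


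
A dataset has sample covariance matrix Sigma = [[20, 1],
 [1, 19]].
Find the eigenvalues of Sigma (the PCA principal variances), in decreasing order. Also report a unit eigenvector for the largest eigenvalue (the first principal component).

Step 1 — characteristic polynomial of 2×2 Sigma:
  det(Sigma - λI) = λ² - trace · λ + det = 0.
  trace = 20 + 19 = 39, det = 20·19 - (1)² = 379.
Step 2 — discriminant:
  Δ = trace² - 4·det = 1521 - 1516 = 5.
Step 3 — eigenvalues:
  λ = (trace ± √Δ)/2 = (39 ± 2.2361)/2,
  λ_1 = 20.618,  λ_2 = 18.382.

Step 4 — unit eigenvector for λ_1: solve (Sigma - λ_1 I)v = 0. First row:
  (20 - 20.618)·v_x + (1)·v_y = 0, i.e. (-0.618)·v_x + (1)·v_y = 0,
  so v ∝ (b, λ_1 - a) = (1, 0.618) = u.
  ||u|| = √((1)² + (0.618)²) = √(1.382) ≈ 1.1756,
  v_1 = u/||u|| ≈ (0.8507, 0.5257) (||v_1|| = 1).

λ_1 = 20.618,  λ_2 = 18.382;  v_1 ≈ (0.8507, 0.5257)


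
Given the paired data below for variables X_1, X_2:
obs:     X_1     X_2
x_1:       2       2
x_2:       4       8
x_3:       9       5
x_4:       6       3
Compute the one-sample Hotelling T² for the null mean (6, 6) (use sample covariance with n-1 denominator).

Step 1 — sample mean vector:
  mean(X_1) = (2 + 4 + 9 + 6) / 4 = 21/4 = 5.25
  mean(X_2) = (2 + 8 + 5 + 3) / 4 = 18/4 = 4.5
  x̄ = (5.25, 4.5),  deviation x̄ - mu_0 = (5.25, 4.5) - (6, 6) = (-0.75, -1.5).

Step 2 — sample covariance matrix, S[i,j] = (1/(n-1)) · Σ_k (x_{k,i} - mean_i) · (x_{k,j} - mean_j), divisor n-1 = 3:
  S[X_1,X_1] = ((-3.25)·(-3.25) + (-1.25)·(-1.25) + (3.75)·(3.75) + (0.75)·(0.75)) / 3 = 26.75/3 = 8.9167
  S[X_1,X_2] = ((-3.25)·(-2.5) + (-1.25)·(3.5) + (3.75)·(0.5) + (0.75)·(-1.5)) / 3 = 4.5/3 = 1.5
  S[X_2,X_2] = ((-2.5)·(-2.5) + (3.5)·(3.5) + (0.5)·(0.5) + (-1.5)·(-1.5)) / 3 = 21/3 = 7
  S = [[8.9167, 1.5],
 [1.5, 7]].

Step 3 — invert S. det(S) = 8.9167·7 - (1.5)² = 60.1667.
  S^{-1} = (1/det) · [[d, -b], [-b, a]] = [[0.1163, -0.0249],
 [-0.0249, 0.1482]].

Step 4 — quadratic form (x̄ - mu_0)^T · S^{-1} · (x̄ - mu_0):
  S^{-1} · (x̄ - mu_0) = (-0.0499, -0.2036),
  (x̄ - mu_0)^T · [...] = (-0.75)·(-0.0499) + (-1.5)·(-0.2036) = 0.3428.

Step 5 — scale by n: T² = 4 · 0.3428 = 1.3712.

T² ≈ 1.3712
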